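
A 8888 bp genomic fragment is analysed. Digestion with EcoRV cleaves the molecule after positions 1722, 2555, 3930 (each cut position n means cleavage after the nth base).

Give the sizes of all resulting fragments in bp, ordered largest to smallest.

4958, 1722, 1375, 833 bp

Linear molecule, 3 cuts → 4 fragments:
  1722 − 0 = 1722 bp
  2555 − 1722 = 833 bp
  3930 − 2555 = 1375 bp
  8888 − 3930 = 4958 bp
Sorted largest to smallest: 4958, 1722, 1375, 833 bp.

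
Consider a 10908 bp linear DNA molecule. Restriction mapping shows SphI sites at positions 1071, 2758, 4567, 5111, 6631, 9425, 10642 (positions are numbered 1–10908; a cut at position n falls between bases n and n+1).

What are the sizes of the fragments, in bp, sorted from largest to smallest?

Linear molecule, 7 cuts → 8 fragments:
  1071 − 0 = 1071 bp
  2758 − 1071 = 1687 bp
  4567 − 2758 = 1809 bp
  5111 − 4567 = 544 bp
  6631 − 5111 = 1520 bp
  9425 − 6631 = 2794 bp
  10642 − 9425 = 1217 bp
  10908 − 10642 = 266 bp
Sorted largest to smallest: 2794, 1809, 1687, 1520, 1217, 1071, 544, 266 bp.

2794, 1809, 1687, 1520, 1217, 1071, 544, 266 bp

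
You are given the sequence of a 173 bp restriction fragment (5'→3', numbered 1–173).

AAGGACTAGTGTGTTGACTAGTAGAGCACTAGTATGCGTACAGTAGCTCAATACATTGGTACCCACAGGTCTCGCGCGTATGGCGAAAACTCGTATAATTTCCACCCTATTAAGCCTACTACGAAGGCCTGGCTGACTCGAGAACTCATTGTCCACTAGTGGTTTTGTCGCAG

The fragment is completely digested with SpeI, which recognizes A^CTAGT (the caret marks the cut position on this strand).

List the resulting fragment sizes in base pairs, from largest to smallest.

SpeI sites (ACTAGT) start at positions 5, 17, 28, 155.
SpeI cuts after the first base of each site, so after positions 5, 17, 28, 155.
Linear molecule, 4 cuts → 5 fragments:
  1–5 → 5 bp
  6–17 → 12 bp
  18–28 → 11 bp
  29–155 → 127 bp
  156–173 → 18 bp
Sorted largest to smallest: 127, 18, 12, 11, 5 bp.

127, 18, 12, 11, 5 bp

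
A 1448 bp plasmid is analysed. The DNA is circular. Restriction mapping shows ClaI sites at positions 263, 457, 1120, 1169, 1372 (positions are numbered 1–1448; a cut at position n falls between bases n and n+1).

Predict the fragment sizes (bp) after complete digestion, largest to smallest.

663, 339, 203, 194, 49 bp

Circular molecule, 5 cuts → 5 fragments:
  457 − 263 = 194 bp
  1120 − 457 = 663 bp
  1169 − 1120 = 49 bp
  1372 − 1169 = 203 bp
  wrap: 1448 − 1372 + 263 = 339 bp
Sorted largest to smallest: 663, 339, 203, 194, 49 bp.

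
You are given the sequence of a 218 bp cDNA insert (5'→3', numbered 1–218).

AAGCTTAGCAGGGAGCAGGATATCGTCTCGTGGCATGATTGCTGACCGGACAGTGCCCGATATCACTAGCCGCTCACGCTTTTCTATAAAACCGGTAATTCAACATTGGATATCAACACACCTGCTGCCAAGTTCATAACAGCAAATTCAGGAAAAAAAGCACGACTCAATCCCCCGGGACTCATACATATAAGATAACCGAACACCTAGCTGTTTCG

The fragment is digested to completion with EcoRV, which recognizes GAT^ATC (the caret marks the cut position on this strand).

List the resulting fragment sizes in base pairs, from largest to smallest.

107, 50, 40, 21 bp

EcoRV sites (GATATC) start at positions 19, 59, 109.
EcoRV cuts after base 3 of each site, so after positions 21, 61, 111.
Linear molecule, 3 cuts → 4 fragments:
  1–21 → 21 bp
  22–61 → 40 bp
  62–111 → 50 bp
  112–218 → 107 bp
Sorted largest to smallest: 107, 50, 40, 21 bp.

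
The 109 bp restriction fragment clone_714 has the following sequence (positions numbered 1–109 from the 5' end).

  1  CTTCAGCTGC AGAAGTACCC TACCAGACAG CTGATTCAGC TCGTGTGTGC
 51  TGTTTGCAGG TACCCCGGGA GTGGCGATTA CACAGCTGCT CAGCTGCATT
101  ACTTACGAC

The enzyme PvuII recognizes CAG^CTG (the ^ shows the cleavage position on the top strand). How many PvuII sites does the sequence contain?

4

CAGCTG occurs starting at positions 4, 28, 83, 91.
PvuII cuts at 4 sites.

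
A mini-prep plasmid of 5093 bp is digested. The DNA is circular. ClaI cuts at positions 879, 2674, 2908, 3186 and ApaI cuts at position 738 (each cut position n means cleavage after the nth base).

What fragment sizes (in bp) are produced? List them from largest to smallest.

2645, 1795, 278, 234, 141 bp

Combined cut positions (sorted): 738, 879, 2674, 2908, 3186.
Circular molecule, 5 cuts → 5 fragments:
  879 − 738 = 141 bp
  2674 − 879 = 1795 bp
  2908 − 2674 = 234 bp
  3186 − 2908 = 278 bp
  wrap: 5093 − 3186 + 738 = 2645 bp
Sorted largest to smallest: 2645, 1795, 278, 234, 141 bp.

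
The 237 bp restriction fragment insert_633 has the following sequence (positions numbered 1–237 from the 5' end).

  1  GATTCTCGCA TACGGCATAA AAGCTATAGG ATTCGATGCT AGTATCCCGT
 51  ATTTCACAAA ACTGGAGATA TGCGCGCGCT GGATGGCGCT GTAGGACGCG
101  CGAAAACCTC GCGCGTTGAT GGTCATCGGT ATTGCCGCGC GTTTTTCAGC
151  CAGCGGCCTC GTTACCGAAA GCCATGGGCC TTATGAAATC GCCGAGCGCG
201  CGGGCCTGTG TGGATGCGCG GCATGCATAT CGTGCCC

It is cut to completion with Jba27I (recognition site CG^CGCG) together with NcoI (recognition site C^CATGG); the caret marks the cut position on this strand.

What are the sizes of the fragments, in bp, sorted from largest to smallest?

Jba27I sites (CGCGCG) start at positions 73, 97, 110, 136, 197.
Jba27I cuts after base 2 of each site, so after positions 74, 98, 111, 137, 198.
The NcoI site (CCATGG) starts at position 172.
NcoI cuts after the first base of each site, so after position 172.
Combined cut positions: 74, 98, 111, 137, 172, 198.
Linear molecule, 6 cuts → 7 fragments:
  1–74 → 74 bp
  75–98 → 24 bp
  99–111 → 13 bp
  112–137 → 26 bp
  138–172 → 35 bp
  173–198 → 26 bp
  199–237 → 39 bp
Sorted largest to smallest: 74, 39, 35, 26, 26, 24, 13 bp.

74, 39, 35, 26, 26, 24, 13 bp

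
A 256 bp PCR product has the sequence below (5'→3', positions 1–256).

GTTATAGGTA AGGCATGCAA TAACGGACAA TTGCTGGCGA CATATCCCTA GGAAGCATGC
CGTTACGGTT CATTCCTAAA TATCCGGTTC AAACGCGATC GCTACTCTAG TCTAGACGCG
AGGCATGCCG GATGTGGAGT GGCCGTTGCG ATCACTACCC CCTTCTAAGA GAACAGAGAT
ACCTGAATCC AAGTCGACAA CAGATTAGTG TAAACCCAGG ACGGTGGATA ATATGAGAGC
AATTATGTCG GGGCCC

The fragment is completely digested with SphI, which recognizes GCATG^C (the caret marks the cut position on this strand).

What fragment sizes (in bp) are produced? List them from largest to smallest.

SphI sites (GCATGC) start at positions 13, 55, 123.
SphI cuts after base 5 of each site (before the last base), so after positions 17, 59, 127.
Linear molecule, 3 cuts → 4 fragments:
  1–17 → 17 bp
  18–59 → 42 bp
  60–127 → 68 bp
  128–256 → 129 bp
Sorted largest to smallest: 129, 68, 42, 17 bp.

129, 68, 42, 17 bp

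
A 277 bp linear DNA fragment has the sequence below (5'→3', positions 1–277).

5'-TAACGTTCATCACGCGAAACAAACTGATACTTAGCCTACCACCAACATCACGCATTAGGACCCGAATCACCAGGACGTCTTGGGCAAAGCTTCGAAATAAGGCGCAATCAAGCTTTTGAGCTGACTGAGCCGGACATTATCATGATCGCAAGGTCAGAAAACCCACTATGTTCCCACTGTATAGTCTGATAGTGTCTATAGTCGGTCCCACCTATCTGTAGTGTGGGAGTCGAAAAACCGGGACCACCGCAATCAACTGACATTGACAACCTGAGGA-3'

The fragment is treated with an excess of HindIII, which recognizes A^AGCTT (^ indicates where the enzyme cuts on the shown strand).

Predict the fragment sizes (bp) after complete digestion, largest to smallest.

HindIII sites (AAGCTT) start at positions 87, 110.
HindIII cuts after the first base of each site, so after positions 87, 110.
Linear molecule, 2 cuts → 3 fragments:
  1–87 → 87 bp
  88–110 → 23 bp
  111–277 → 167 bp
Sorted largest to smallest: 167, 87, 23 bp.

167, 87, 23 bp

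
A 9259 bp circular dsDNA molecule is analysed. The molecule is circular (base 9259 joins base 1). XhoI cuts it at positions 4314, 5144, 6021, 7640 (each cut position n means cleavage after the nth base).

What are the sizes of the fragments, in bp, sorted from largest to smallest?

Circular molecule, 4 cuts → 4 fragments:
  5144 − 4314 = 830 bp
  6021 − 5144 = 877 bp
  7640 − 6021 = 1619 bp
  wrap: 9259 − 7640 + 4314 = 5933 bp
Sorted largest to smallest: 5933, 1619, 877, 830 bp.

5933, 1619, 877, 830 bp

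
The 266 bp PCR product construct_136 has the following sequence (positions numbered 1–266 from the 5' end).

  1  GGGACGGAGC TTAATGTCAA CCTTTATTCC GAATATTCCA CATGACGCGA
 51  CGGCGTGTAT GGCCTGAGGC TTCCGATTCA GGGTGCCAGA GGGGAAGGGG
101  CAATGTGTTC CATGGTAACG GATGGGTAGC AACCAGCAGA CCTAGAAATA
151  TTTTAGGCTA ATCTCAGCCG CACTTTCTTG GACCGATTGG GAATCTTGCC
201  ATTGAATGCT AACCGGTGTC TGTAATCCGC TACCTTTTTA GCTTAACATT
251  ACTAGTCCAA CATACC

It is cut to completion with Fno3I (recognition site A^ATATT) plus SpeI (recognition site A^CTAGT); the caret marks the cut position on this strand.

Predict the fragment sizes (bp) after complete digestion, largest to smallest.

Fno3I sites (AATATT) start at positions 32, 147.
Fno3I cuts after the first base of each site, so after positions 32, 147.
The SpeI site (ACTAGT) starts at position 251.
SpeI cuts after the first base of each site, so after position 251.
Combined cut positions: 32, 147, 251.
Linear molecule, 3 cuts → 4 fragments:
  1–32 → 32 bp
  33–147 → 115 bp
  148–251 → 104 bp
  252–266 → 15 bp
Sorted largest to smallest: 115, 104, 32, 15 bp.

115, 104, 32, 15 bp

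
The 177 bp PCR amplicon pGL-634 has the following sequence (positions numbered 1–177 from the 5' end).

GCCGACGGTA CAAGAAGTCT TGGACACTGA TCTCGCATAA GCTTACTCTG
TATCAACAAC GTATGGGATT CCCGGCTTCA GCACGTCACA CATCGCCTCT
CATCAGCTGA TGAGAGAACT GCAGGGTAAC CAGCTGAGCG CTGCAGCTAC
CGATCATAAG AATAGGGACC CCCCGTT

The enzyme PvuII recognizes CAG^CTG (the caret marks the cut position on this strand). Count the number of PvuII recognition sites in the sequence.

2

CAGCTG occurs starting at positions 104, 131.
PvuII cuts at 2 sites.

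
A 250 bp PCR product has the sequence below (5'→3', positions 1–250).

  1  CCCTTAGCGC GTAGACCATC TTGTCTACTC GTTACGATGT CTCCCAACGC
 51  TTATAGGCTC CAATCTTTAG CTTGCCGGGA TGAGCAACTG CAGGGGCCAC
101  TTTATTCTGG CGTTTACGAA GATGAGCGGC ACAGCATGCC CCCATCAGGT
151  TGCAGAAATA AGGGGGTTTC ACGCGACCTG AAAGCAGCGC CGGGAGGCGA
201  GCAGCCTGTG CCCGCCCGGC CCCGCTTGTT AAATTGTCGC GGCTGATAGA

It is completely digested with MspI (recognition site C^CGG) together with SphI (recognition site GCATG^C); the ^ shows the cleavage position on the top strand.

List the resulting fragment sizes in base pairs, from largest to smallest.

MspI sites (CCGG) start at positions 75, 190, 216.
MspI cuts after the first base of each site, so after positions 75, 190, 216.
The SphI site (GCATGC) starts at position 134.
SphI cuts after base 5 of each site (before the last base), so after position 138.
Combined cut positions: 75, 138, 190, 216.
Linear molecule, 4 cuts → 5 fragments:
  1–75 → 75 bp
  76–138 → 63 bp
  139–190 → 52 bp
  191–216 → 26 bp
  217–250 → 34 bp
Sorted largest to smallest: 75, 63, 52, 34, 26 bp.

75, 63, 52, 34, 26 bp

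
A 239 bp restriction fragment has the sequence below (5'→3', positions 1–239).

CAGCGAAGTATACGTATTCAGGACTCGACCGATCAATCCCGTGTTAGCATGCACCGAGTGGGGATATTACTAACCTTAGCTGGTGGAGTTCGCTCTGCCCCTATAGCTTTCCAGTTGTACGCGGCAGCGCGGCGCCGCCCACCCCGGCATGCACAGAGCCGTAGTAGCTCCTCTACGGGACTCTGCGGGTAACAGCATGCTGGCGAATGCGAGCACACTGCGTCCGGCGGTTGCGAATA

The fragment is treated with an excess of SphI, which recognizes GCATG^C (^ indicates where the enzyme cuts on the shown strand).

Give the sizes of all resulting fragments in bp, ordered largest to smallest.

100, 51, 48, 40 bp

SphI sites (GCATGC) start at positions 47, 147, 195.
SphI cuts after base 5 of each site (before the last base), so after positions 51, 151, 199.
Linear molecule, 3 cuts → 4 fragments:
  1–51 → 51 bp
  52–151 → 100 bp
  152–199 → 48 bp
  200–239 → 40 bp
Sorted largest to smallest: 100, 51, 48, 40 bp.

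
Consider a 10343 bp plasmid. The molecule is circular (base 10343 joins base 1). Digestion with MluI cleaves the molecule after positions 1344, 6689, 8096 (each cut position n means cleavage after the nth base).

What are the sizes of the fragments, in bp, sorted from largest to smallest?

Circular molecule, 3 cuts → 3 fragments:
  6689 − 1344 = 5345 bp
  8096 − 6689 = 1407 bp
  wrap: 10343 − 8096 + 1344 = 3591 bp
Sorted largest to smallest: 5345, 3591, 1407 bp.

5345, 3591, 1407 bp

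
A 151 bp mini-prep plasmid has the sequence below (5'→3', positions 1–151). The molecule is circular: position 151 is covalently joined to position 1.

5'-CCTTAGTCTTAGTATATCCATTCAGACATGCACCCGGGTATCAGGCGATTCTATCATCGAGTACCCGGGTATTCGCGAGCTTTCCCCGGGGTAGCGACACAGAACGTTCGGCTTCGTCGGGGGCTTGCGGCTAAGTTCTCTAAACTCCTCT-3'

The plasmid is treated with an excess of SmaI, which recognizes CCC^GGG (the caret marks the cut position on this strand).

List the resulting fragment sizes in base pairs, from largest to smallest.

99, 31, 21 bp

SmaI sites (CCCGGG) start at positions 33, 64, 85.
SmaI cuts after base 3 of each site, so after positions 35, 66, 87.
Circular molecule, 3 cuts → 3 fragments:
  36–66 → 31 bp
  67–87 → 21 bp
  88–151 then 1–35 → 64 + 35 = 99 bp
Sorted largest to smallest: 99, 31, 21 bp.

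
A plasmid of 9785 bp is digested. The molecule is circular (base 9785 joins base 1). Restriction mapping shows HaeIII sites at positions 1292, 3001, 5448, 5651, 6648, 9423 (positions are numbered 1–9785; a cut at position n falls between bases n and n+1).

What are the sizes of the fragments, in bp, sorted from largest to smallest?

Circular molecule, 6 cuts → 6 fragments:
  3001 − 1292 = 1709 bp
  5448 − 3001 = 2447 bp
  5651 − 5448 = 203 bp
  6648 − 5651 = 997 bp
  9423 − 6648 = 2775 bp
  wrap: 9785 − 9423 + 1292 = 1654 bp
Sorted largest to smallest: 2775, 2447, 1709, 1654, 997, 203 bp.

2775, 2447, 1709, 1654, 997, 203 bp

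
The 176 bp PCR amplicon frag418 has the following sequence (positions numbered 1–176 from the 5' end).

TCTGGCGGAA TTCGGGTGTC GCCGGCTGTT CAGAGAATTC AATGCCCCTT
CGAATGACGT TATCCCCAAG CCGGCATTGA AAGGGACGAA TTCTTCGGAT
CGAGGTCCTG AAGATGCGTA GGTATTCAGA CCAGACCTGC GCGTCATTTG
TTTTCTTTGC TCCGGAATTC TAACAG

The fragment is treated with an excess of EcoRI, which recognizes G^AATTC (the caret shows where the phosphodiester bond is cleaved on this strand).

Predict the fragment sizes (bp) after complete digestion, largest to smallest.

77, 53, 27, 11, 8 bp

EcoRI sites (GAATTC) start at positions 8, 35, 88, 165.
EcoRI cuts after the first base of each site, so after positions 8, 35, 88, 165.
Linear molecule, 4 cuts → 5 fragments:
  1–8 → 8 bp
  9–35 → 27 bp
  36–88 → 53 bp
  89–165 → 77 bp
  166–176 → 11 bp
Sorted largest to smallest: 77, 53, 27, 11, 8 bp.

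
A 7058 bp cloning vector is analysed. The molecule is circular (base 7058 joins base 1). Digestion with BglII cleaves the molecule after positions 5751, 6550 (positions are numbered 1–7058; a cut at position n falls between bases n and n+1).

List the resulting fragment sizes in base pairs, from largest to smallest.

Circular molecule, 2 cuts → 2 fragments:
  6550 − 5751 = 799 bp
  wrap: 7058 − 6550 + 5751 = 6259 bp
Sorted largest to smallest: 6259, 799 bp.

6259, 799 bp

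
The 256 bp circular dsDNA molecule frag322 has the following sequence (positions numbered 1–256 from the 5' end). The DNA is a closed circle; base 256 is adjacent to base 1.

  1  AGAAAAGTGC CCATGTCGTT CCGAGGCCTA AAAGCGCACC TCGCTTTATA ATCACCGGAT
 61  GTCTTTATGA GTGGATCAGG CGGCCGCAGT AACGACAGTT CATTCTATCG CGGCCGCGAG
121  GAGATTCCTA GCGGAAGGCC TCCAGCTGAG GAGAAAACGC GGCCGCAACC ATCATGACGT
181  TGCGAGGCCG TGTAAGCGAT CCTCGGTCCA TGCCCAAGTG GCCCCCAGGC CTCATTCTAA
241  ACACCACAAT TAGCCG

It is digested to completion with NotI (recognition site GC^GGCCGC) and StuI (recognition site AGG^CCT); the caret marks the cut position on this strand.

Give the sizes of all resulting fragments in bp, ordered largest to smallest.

NotI sites (GCGGCCGC) start at positions 80, 110, 159.
NotI cuts after base 2 of each site, so after positions 81, 111, 160.
StuI sites (AGGCCT) start at positions 24, 136, 227.
StuI cuts after base 3 of each site, so after positions 26, 138, 229.
Combined cut positions: 26, 81, 111, 138, 160, 229.
Circular molecule, 6 cuts → 6 fragments:
  27–81 → 55 bp
  82–111 → 30 bp
  112–138 → 27 bp
  139–160 → 22 bp
  161–229 → 69 bp
  230–256 then 1–26 → 27 + 26 = 53 bp
Sorted largest to smallest: 69, 55, 53, 30, 27, 22 bp.

69, 55, 53, 30, 27, 22 bp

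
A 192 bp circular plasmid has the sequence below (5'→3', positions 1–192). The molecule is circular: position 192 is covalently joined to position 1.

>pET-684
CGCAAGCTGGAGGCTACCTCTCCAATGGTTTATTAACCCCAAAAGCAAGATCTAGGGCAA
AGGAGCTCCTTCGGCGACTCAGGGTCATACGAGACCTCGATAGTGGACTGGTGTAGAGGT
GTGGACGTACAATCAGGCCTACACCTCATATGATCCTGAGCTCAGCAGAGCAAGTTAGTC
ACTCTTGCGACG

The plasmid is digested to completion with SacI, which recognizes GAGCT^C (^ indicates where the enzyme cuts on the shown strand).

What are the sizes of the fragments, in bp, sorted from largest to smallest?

SacI sites (GAGCTC) start at positions 63, 158.
SacI cuts after base 5 of each site (before the last base), so after positions 67, 162.
Circular molecule, 2 cuts → 2 fragments:
  68–162 → 95 bp
  163–192 then 1–67 → 30 + 67 = 97 bp
Sorted largest to smallest: 97, 95 bp.

97, 95 bp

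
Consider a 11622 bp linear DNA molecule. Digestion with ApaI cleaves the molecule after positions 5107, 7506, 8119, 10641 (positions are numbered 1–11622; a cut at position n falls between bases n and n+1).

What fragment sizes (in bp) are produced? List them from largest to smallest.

5107, 2522, 2399, 981, 613 bp

Linear molecule, 4 cuts → 5 fragments:
  5107 − 0 = 5107 bp
  7506 − 5107 = 2399 bp
  8119 − 7506 = 613 bp
  10641 − 8119 = 2522 bp
  11622 − 10641 = 981 bp
Sorted largest to smallest: 5107, 2522, 2399, 981, 613 bp.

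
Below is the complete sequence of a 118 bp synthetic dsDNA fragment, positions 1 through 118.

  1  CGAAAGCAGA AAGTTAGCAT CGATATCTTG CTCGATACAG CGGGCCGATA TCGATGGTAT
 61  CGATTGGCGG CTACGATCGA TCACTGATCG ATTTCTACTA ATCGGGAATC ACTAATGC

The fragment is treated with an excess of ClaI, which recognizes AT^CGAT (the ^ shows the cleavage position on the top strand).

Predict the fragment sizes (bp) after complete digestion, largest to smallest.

ClaI sites (ATCGAT) start at positions 19, 50, 59, 76, 87.
ClaI cuts after base 2 of each site, so after positions 20, 51, 60, 77, 88.
Linear molecule, 5 cuts → 6 fragments:
  1–20 → 20 bp
  21–51 → 31 bp
  52–60 → 9 bp
  61–77 → 17 bp
  78–88 → 11 bp
  89–118 → 30 bp
Sorted largest to smallest: 31, 30, 20, 17, 11, 9 bp.

31, 30, 20, 17, 11, 9 bp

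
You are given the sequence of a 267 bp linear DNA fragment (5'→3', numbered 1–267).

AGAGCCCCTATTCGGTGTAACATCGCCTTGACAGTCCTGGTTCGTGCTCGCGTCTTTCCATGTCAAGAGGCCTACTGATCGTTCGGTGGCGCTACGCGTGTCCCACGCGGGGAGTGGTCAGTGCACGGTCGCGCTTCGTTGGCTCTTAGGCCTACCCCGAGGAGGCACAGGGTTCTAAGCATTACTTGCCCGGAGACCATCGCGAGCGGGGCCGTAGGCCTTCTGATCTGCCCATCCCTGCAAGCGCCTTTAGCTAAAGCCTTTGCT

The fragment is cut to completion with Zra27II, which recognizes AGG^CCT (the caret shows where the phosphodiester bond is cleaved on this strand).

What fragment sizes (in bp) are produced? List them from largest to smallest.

Zra27II sites (AGGCCT) start at positions 68, 148, 216.
Zra27II cuts after base 3 of each site, so after positions 70, 150, 218.
Linear molecule, 3 cuts → 4 fragments:
  1–70 → 70 bp
  71–150 → 80 bp
  151–218 → 68 bp
  219–267 → 49 bp
Sorted largest to smallest: 80, 70, 68, 49 bp.

80, 70, 68, 49 bp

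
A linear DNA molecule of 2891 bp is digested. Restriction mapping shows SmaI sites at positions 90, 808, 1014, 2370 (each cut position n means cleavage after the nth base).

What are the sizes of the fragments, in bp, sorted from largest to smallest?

Linear molecule, 4 cuts → 5 fragments:
  90 − 0 = 90 bp
  808 − 90 = 718 bp
  1014 − 808 = 206 bp
  2370 − 1014 = 1356 bp
  2891 − 2370 = 521 bp
Sorted largest to smallest: 1356, 718, 521, 206, 90 bp.

1356, 718, 521, 206, 90 bp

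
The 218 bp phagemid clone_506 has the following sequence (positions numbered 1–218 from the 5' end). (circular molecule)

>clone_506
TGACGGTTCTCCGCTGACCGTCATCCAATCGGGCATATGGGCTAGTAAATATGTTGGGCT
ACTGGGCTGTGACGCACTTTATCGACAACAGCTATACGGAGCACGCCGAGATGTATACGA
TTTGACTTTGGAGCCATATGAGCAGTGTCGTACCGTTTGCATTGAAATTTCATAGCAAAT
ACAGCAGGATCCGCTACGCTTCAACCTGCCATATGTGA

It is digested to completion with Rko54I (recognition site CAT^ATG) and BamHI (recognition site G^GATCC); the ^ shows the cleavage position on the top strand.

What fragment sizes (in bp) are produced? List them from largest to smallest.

Rko54I sites (CATATG) start at positions 34, 135, 210.
Rko54I cuts after base 3 of each site, so after positions 36, 137, 212.
The BamHI site (GGATCC) starts at position 187.
BamHI cuts after the first base of each site, so after position 187.
Combined cut positions: 36, 137, 187, 212.
Circular molecule, 4 cuts → 4 fragments:
  37–137 → 101 bp
  138–187 → 50 bp
  188–212 → 25 bp
  213–218 then 1–36 → 6 + 36 = 42 bp
Sorted largest to smallest: 101, 50, 42, 25 bp.

101, 50, 42, 25 bp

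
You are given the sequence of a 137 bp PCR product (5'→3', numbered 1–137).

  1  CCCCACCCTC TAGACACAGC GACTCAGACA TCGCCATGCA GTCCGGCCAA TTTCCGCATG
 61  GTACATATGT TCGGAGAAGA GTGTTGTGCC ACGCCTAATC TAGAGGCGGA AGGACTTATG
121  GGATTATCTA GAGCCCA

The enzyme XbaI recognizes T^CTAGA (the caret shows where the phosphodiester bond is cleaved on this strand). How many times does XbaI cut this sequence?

TCTAGA occurs starting at positions 9, 99, 127.
XbaI cuts at 3 sites.

3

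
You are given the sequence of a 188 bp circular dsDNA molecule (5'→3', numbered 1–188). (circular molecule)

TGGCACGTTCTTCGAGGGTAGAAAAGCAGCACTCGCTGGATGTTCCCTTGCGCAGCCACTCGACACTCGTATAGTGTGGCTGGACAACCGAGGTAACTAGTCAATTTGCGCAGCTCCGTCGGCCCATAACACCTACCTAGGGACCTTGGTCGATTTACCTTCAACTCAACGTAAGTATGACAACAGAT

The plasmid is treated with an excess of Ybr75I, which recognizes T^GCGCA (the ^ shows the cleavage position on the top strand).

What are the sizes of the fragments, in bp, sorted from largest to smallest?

130, 58 bp

Ybr75I sites (TGCGCA) start at positions 49, 107.
Ybr75I cuts after the first base of each site, so after positions 49, 107.
Circular molecule, 2 cuts → 2 fragments:
  50–107 → 58 bp
  108–188 then 1–49 → 81 + 49 = 130 bp
Sorted largest to smallest: 130, 58 bp.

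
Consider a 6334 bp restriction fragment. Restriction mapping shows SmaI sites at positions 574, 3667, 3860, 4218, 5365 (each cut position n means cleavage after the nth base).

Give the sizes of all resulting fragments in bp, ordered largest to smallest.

3093, 1147, 969, 574, 358, 193 bp

Linear molecule, 5 cuts → 6 fragments:
  574 − 0 = 574 bp
  3667 − 574 = 3093 bp
  3860 − 3667 = 193 bp
  4218 − 3860 = 358 bp
  5365 − 4218 = 1147 bp
  6334 − 5365 = 969 bp
Sorted largest to smallest: 3093, 1147, 969, 574, 358, 193 bp.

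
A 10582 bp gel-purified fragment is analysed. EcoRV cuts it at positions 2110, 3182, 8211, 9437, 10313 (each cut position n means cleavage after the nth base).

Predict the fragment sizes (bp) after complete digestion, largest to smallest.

5029, 2110, 1226, 1072, 876, 269 bp

Linear molecule, 5 cuts → 6 fragments:
  2110 − 0 = 2110 bp
  3182 − 2110 = 1072 bp
  8211 − 3182 = 5029 bp
  9437 − 8211 = 1226 bp
  10313 − 9437 = 876 bp
  10582 − 10313 = 269 bp
Sorted largest to smallest: 5029, 2110, 1226, 1072, 876, 269 bp.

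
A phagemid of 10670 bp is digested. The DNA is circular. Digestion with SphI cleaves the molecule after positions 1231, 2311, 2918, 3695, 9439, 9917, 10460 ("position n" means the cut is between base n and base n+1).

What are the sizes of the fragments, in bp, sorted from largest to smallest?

5744, 1441, 1080, 777, 607, 543, 478 bp

Circular molecule, 7 cuts → 7 fragments:
  2311 − 1231 = 1080 bp
  2918 − 2311 = 607 bp
  3695 − 2918 = 777 bp
  9439 − 3695 = 5744 bp
  9917 − 9439 = 478 bp
  10460 − 9917 = 543 bp
  wrap: 10670 − 10460 + 1231 = 1441 bp
Sorted largest to smallest: 5744, 1441, 1080, 777, 607, 543, 478 bp.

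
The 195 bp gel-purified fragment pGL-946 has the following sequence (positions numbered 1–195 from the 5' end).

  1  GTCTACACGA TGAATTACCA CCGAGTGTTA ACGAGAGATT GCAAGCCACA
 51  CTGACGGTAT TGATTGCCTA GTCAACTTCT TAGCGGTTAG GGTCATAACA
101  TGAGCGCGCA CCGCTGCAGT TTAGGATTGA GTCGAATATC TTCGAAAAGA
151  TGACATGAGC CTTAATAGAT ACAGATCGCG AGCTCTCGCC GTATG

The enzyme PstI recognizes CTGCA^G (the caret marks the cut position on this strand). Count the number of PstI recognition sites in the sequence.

CTGCAG occurs starting at position 114.
PstI cuts at 1 site.

1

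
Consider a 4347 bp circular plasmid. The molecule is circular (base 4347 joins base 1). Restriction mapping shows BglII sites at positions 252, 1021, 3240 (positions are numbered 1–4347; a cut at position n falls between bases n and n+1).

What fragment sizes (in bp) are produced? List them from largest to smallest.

2219, 1359, 769 bp

Circular molecule, 3 cuts → 3 fragments:
  1021 − 252 = 769 bp
  3240 − 1021 = 2219 bp
  wrap: 4347 − 3240 + 252 = 1359 bp
Sorted largest to smallest: 2219, 1359, 769 bp.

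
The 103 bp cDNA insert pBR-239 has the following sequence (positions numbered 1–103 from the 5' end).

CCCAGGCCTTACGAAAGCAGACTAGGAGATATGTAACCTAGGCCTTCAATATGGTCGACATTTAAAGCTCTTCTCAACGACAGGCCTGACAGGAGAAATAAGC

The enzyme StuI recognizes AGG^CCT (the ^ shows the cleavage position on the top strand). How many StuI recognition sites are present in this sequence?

3

AGGCCT occurs starting at positions 4, 40, 82.
StuI cuts at 3 sites.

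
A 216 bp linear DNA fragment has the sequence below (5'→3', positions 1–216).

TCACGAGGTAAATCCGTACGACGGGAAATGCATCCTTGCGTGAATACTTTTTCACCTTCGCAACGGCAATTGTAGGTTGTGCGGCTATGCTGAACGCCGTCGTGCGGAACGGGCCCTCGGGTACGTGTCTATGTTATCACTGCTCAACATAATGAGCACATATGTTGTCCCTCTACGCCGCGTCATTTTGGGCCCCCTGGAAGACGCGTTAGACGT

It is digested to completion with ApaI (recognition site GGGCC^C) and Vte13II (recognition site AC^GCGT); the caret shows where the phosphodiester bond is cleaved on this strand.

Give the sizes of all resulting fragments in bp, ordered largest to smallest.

ApaI sites (GGGCCC) start at positions 111, 190.
ApaI cuts after base 5 of each site (before the last base), so after positions 115, 194.
The Vte13II site (ACGCGT) starts at position 204.
Vte13II cuts after base 2 of each site, so after position 205.
Combined cut positions: 115, 194, 205.
Linear molecule, 3 cuts → 4 fragments:
  1–115 → 115 bp
  116–194 → 79 bp
  195–205 → 11 bp
  206–216 → 11 bp
Sorted largest to smallest: 115, 79, 11, 11 bp.

115, 79, 11, 11 bp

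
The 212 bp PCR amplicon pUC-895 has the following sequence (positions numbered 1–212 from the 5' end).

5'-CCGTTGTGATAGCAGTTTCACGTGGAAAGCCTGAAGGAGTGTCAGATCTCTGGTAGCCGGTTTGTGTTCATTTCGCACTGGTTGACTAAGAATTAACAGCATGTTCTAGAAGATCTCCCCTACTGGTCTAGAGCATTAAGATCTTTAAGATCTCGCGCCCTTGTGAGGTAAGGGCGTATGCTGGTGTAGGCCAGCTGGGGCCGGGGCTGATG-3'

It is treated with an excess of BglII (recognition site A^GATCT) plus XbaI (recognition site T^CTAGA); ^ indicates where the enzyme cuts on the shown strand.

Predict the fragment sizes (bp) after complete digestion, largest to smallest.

BglII sites (AGATCT) start at positions 44, 111, 139, 148.
BglII cuts after the first base of each site, so after positions 44, 111, 139, 148.
XbaI sites (TCTAGA) start at positions 105, 127.
XbaI cuts after the first base of each site, so after positions 105, 127.
Combined cut positions: 44, 105, 111, 127, 139, 148.
Linear molecule, 6 cuts → 7 fragments:
  1–44 → 44 bp
  45–105 → 61 bp
  106–111 → 6 bp
  112–127 → 16 bp
  128–139 → 12 bp
  140–148 → 9 bp
  149–212 → 64 bp
Sorted largest to smallest: 64, 61, 44, 16, 12, 9, 6 bp.

64, 61, 44, 16, 12, 9, 6 bp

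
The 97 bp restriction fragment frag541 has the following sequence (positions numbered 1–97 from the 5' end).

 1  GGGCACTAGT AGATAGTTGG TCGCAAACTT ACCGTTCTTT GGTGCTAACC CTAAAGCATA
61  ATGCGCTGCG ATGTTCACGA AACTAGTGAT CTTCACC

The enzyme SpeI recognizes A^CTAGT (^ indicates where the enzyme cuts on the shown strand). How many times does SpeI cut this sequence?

2

ACTAGT occurs starting at positions 5, 82.
SpeI cuts at 2 sites.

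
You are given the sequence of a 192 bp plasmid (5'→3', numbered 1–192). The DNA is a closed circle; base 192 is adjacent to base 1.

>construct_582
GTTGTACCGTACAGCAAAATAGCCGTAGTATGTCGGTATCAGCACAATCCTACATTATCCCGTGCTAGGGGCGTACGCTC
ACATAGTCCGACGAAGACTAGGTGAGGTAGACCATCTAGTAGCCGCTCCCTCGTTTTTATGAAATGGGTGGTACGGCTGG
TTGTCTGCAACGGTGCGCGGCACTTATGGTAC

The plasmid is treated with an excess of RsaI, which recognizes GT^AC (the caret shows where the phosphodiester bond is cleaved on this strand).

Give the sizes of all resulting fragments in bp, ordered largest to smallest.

RsaI sites (GTAC) start at positions 4, 9, 73, 151, 189.
RsaI cuts after base 2 of each site, so after positions 5, 10, 74, 152, 190.
Circular molecule, 5 cuts → 5 fragments:
  6–10 → 5 bp
  11–74 → 64 bp
  75–152 → 78 bp
  153–190 → 38 bp
  191–192 then 1–5 → 2 + 5 = 7 bp
Sorted largest to smallest: 78, 64, 38, 7, 5 bp.

78, 64, 38, 7, 5 bp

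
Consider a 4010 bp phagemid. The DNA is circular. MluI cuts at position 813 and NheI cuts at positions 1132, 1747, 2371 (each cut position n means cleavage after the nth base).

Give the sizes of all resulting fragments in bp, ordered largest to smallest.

Combined cut positions (sorted): 813, 1132, 1747, 2371.
Circular molecule, 4 cuts → 4 fragments:
  1132 − 813 = 319 bp
  1747 − 1132 = 615 bp
  2371 − 1747 = 624 bp
  wrap: 4010 − 2371 + 813 = 2452 bp
Sorted largest to smallest: 2452, 624, 615, 319 bp.

2452, 624, 615, 319 bp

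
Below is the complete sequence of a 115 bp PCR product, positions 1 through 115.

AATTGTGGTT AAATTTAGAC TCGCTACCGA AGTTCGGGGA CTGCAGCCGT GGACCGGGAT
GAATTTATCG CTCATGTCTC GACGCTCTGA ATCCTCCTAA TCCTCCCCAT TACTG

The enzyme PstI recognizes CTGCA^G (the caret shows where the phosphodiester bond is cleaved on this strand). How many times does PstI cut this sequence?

CTGCAG occurs starting at position 41.
PstI cuts at 1 site.

1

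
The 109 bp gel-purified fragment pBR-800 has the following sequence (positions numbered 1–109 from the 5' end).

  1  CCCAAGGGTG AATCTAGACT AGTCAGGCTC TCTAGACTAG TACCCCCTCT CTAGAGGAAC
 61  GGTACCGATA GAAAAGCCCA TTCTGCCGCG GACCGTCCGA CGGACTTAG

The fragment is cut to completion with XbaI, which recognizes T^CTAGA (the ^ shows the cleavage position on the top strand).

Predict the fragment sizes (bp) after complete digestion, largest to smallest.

59, 19, 18, 13 bp

XbaI sites (TCTAGA) start at positions 13, 31, 50.
XbaI cuts after the first base of each site, so after positions 13, 31, 50.
Linear molecule, 3 cuts → 4 fragments:
  1–13 → 13 bp
  14–31 → 18 bp
  32–50 → 19 bp
  51–109 → 59 bp
Sorted largest to smallest: 59, 19, 18, 13 bp.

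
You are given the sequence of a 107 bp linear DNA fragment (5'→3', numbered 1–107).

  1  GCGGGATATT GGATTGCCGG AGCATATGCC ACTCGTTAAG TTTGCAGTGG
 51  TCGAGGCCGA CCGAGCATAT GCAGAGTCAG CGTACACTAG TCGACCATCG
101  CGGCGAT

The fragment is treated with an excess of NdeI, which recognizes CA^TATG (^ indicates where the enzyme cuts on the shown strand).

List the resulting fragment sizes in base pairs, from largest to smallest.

43, 40, 24 bp

NdeI sites (CATATG) start at positions 23, 66.
NdeI cuts after base 2 of each site, so after positions 24, 67.
Linear molecule, 2 cuts → 3 fragments:
  1–24 → 24 bp
  25–67 → 43 bp
  68–107 → 40 bp
Sorted largest to smallest: 43, 40, 24 bp.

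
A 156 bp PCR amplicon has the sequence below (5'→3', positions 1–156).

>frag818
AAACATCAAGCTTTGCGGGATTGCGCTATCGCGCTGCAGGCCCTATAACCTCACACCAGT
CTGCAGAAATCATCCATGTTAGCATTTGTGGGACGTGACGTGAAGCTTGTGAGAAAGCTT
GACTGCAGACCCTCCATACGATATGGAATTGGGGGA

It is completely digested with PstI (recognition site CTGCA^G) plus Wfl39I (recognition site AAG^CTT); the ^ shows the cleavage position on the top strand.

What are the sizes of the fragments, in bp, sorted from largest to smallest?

40, 29, 28, 27, 12, 10, 10 bp

PstI sites (CTGCAG) start at positions 34, 61, 123.
PstI cuts after base 5 of each site (before the last base), so after positions 38, 65, 127.
Wfl39I sites (AAGCTT) start at positions 8, 103, 115.
Wfl39I cuts after base 3 of each site, so after positions 10, 105, 117.
Combined cut positions: 10, 38, 65, 105, 117, 127.
Linear molecule, 6 cuts → 7 fragments:
  1–10 → 10 bp
  11–38 → 28 bp
  39–65 → 27 bp
  66–105 → 40 bp
  106–117 → 12 bp
  118–127 → 10 bp
  128–156 → 29 bp
Sorted largest to smallest: 40, 29, 28, 27, 12, 10, 10 bp.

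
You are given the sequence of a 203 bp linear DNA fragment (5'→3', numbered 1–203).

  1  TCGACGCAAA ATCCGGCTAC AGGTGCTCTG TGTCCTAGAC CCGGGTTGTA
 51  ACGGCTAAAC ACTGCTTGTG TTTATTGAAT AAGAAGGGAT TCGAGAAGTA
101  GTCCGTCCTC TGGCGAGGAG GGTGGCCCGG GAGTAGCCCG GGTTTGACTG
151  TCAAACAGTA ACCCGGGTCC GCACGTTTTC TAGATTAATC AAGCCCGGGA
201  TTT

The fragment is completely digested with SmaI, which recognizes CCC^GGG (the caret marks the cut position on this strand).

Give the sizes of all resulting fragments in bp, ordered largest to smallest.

86, 42, 32, 25, 11, 7 bp

SmaI sites (CCCGGG) start at positions 40, 126, 137, 162, 194.
SmaI cuts after base 3 of each site, so after positions 42, 128, 139, 164, 196.
Linear molecule, 5 cuts → 6 fragments:
  1–42 → 42 bp
  43–128 → 86 bp
  129–139 → 11 bp
  140–164 → 25 bp
  165–196 → 32 bp
  197–203 → 7 bp
Sorted largest to smallest: 86, 42, 32, 25, 11, 7 bp.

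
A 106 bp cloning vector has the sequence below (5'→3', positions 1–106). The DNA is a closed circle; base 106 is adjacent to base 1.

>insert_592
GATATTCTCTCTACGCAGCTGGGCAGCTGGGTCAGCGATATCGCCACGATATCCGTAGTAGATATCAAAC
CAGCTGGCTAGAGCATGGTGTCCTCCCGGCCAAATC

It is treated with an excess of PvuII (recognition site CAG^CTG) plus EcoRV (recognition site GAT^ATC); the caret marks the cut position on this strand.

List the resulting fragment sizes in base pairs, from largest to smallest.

51, 13, 13, 11, 10, 8 bp

PvuII sites (CAGCTG) start at positions 16, 24, 71.
PvuII cuts after base 3 of each site, so after positions 18, 26, 73.
EcoRV sites (GATATC) start at positions 37, 48, 61.
EcoRV cuts after base 3 of each site, so after positions 39, 50, 63.
Combined cut positions: 18, 26, 39, 50, 63, 73.
Circular molecule, 6 cuts → 6 fragments:
  19–26 → 8 bp
  27–39 → 13 bp
  40–50 → 11 bp
  51–63 → 13 bp
  64–73 → 10 bp
  74–106 then 1–18 → 33 + 18 = 51 bp
Sorted largest to smallest: 51, 13, 13, 11, 10, 8 bp.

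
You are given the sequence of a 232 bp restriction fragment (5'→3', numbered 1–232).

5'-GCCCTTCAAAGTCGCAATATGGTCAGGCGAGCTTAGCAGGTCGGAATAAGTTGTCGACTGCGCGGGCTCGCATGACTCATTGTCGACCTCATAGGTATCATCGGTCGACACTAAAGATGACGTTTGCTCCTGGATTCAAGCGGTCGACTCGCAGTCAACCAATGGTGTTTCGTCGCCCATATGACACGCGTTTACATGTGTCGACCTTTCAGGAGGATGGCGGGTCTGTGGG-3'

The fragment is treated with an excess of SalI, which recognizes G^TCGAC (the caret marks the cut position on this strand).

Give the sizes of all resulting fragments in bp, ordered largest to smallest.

SalI sites (GTCGAC) start at positions 53, 82, 104, 143, 200.
SalI cuts after the first base of each site, so after positions 53, 82, 104, 143, 200.
Linear molecule, 5 cuts → 6 fragments:
  1–53 → 53 bp
  54–82 → 29 bp
  83–104 → 22 bp
  105–143 → 39 bp
  144–200 → 57 bp
  201–232 → 32 bp
Sorted largest to smallest: 57, 53, 39, 32, 29, 22 bp.

57, 53, 39, 32, 29, 22 bp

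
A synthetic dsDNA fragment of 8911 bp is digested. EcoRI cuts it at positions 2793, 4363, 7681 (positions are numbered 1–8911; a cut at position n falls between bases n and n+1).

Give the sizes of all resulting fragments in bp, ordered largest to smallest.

3318, 2793, 1570, 1230 bp

Linear molecule, 3 cuts → 4 fragments:
  2793 − 0 = 2793 bp
  4363 − 2793 = 1570 bp
  7681 − 4363 = 3318 bp
  8911 − 7681 = 1230 bp
Sorted largest to smallest: 3318, 2793, 1570, 1230 bp.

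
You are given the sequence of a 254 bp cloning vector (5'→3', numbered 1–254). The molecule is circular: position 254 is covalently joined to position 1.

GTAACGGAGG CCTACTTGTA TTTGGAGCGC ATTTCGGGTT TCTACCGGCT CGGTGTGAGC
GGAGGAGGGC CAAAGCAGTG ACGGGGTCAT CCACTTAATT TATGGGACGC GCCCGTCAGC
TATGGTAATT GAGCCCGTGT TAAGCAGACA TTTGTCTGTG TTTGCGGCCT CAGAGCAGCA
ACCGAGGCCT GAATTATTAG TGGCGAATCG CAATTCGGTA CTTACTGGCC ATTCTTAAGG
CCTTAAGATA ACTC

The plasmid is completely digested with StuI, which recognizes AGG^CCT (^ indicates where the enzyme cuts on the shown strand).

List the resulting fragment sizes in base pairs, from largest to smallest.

StuI sites (AGGCCT) start at positions 8, 185, 238.
StuI cuts after base 3 of each site, so after positions 10, 187, 240.
Circular molecule, 3 cuts → 3 fragments:
  11–187 → 177 bp
  188–240 → 53 bp
  241–254 then 1–10 → 14 + 10 = 24 bp
Sorted largest to smallest: 177, 53, 24 bp.

177, 53, 24 bp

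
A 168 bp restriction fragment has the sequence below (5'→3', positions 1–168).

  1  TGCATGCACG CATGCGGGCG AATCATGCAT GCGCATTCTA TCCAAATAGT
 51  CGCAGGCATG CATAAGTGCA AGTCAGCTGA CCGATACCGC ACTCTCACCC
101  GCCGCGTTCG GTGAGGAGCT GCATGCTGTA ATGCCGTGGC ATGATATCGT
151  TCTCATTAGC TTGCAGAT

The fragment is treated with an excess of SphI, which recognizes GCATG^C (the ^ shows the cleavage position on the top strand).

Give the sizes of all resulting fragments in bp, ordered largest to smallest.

SphI sites (GCATGC) start at positions 2, 10, 27, 56, 121.
SphI cuts after base 5 of each site (before the last base), so after positions 6, 14, 31, 60, 125.
Linear molecule, 5 cuts → 6 fragments:
  1–6 → 6 bp
  7–14 → 8 bp
  15–31 → 17 bp
  32–60 → 29 bp
  61–125 → 65 bp
  126–168 → 43 bp
Sorted largest to smallest: 65, 43, 29, 17, 8, 6 bp.

65, 43, 29, 17, 8, 6 bp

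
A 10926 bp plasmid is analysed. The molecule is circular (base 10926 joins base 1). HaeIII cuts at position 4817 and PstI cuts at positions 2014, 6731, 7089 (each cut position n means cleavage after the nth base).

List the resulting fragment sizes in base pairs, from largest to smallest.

Combined cut positions (sorted): 2014, 4817, 6731, 7089.
Circular molecule, 4 cuts → 4 fragments:
  4817 − 2014 = 2803 bp
  6731 − 4817 = 1914 bp
  7089 − 6731 = 358 bp
  wrap: 10926 − 7089 + 2014 = 5851 bp
Sorted largest to smallest: 5851, 2803, 1914, 358 bp.

5851, 2803, 1914, 358 bp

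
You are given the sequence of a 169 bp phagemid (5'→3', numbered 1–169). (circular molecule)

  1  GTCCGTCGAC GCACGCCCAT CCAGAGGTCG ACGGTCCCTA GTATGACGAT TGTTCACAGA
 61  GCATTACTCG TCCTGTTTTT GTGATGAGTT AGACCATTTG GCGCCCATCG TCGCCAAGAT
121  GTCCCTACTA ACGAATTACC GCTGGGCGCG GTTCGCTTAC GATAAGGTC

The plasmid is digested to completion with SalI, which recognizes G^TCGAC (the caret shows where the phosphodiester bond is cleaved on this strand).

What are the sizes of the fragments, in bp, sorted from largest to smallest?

147, 22 bp

SalI sites (GTCGAC) start at positions 5, 27.
SalI cuts after the first base of each site, so after positions 5, 27.
Circular molecule, 2 cuts → 2 fragments:
  6–27 → 22 bp
  28–169 then 1–5 → 142 + 5 = 147 bp
Sorted largest to smallest: 147, 22 bp.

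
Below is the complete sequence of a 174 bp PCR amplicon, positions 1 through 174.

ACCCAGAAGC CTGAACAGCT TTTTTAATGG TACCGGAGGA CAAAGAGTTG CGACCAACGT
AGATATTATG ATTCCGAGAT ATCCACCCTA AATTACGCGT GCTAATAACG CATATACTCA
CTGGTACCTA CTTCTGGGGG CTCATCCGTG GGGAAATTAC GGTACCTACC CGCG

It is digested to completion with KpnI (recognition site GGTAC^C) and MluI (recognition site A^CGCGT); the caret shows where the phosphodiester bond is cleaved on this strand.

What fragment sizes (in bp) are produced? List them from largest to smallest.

KpnI sites (GGTACC) start at positions 29, 123, 161.
KpnI cuts after base 5 of each site (before the last base), so after positions 33, 127, 165.
The MluI site (ACGCGT) starts at position 95.
MluI cuts after the first base of each site, so after position 95.
Combined cut positions: 33, 95, 127, 165.
Linear molecule, 4 cuts → 5 fragments:
  1–33 → 33 bp
  34–95 → 62 bp
  96–127 → 32 bp
  128–165 → 38 bp
  166–174 → 9 bp
Sorted largest to smallest: 62, 38, 33, 32, 9 bp.

62, 38, 33, 32, 9 bp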